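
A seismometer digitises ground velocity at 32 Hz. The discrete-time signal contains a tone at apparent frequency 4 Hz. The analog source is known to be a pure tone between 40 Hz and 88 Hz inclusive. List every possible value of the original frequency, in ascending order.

Frequencies that alias to 4 Hz are k·fs ± 4 Hz for integer k ≥ 0.
k=0: 4 Hz.
k=1: 28 Hz, 36 Hz.
k=2: 60 Hz, 68 Hz.
k=3: 92 Hz, 100 Hz.
Within [40 Hz, 88 Hz]: 60 Hz, 68 Hz.

60 Hz, 68 Hz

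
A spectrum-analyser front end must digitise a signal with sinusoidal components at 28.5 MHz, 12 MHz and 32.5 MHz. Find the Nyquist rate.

Highest-frequency component: 32.5 MHz.
Nyquist rate = 2 × 32.5 MHz = 65 MHz.

65 MHz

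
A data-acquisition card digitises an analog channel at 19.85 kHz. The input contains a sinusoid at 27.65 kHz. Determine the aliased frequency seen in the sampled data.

7.8 kHz

27.65 kHz mod fs = 7.8 kHz.
7.8 kHz ≤ fs/2 = 9.925 kHz, appears at 7.8 kHz.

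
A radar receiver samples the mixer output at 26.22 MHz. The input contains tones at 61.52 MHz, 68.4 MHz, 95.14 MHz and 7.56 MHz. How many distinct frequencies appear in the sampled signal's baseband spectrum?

fs/2 = 13.11 MHz.
61.52 MHz mod fs = 9.08 MHz.
9.08 MHz ≤ fs/2 = 13.11 MHz, appears at 9.08 MHz.
68.4 MHz mod fs = 15.96 MHz.
15.96 MHz > fs/2 = 13.11 MHz, folds to fs − 15.96 MHz = 10.26 MHz.
95.14 MHz mod fs = 16.48 MHz.
16.48 MHz > fs/2 = 13.11 MHz, folds to fs − 16.48 MHz = 9.74 MHz.
7.56 MHz ≤ fs/2 = 13.11 MHz, passes unchanged.
Distinct values: {7.56 MHz, 9.08 MHz, 9.74 MHz, 10.26 MHz} → 4.

4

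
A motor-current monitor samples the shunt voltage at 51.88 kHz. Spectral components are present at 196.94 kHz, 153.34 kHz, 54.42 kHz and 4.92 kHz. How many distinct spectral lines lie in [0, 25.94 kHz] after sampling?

fs/2 = 25.94 kHz.
196.94 kHz mod fs = 41.3 kHz.
41.3 kHz > fs/2 = 25.94 kHz, folds to fs − 41.3 kHz = 10.58 kHz.
153.34 kHz mod fs = 49.58 kHz.
49.58 kHz > fs/2 = 25.94 kHz, folds to fs − 49.58 kHz = 2.3 kHz.
54.42 kHz mod fs = 2.54 kHz.
2.54 kHz ≤ fs/2 = 25.94 kHz, appears at 2.54 kHz.
4.92 kHz ≤ fs/2 = 25.94 kHz, passes unchanged.
Distinct values: {2.3 kHz, 2.54 kHz, 4.92 kHz, 10.58 kHz} → 4.

4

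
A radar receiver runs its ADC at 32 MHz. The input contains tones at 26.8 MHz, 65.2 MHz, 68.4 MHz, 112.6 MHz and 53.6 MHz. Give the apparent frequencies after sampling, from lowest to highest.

fs/2 = 16 MHz.
26.8 MHz > fs/2 = 16 MHz, folds to fs − 26.8 MHz = 5.2 MHz.
65.2 MHz mod fs = 1.2 MHz.
1.2 MHz ≤ fs/2 = 16 MHz, appears at 1.2 MHz.
68.4 MHz mod fs = 4.4 MHz.
4.4 MHz ≤ fs/2 = 16 MHz, appears at 4.4 MHz.
112.6 MHz mod fs = 16.6 MHz.
16.6 MHz > fs/2 = 16 MHz, folds to fs − 16.6 MHz = 15.4 MHz.
53.6 MHz mod fs = 21.6 MHz.
21.6 MHz > fs/2 = 16 MHz, folds to fs − 21.6 MHz = 10.4 MHz.
Distinct values: {1.2 MHz, 4.4 MHz, 5.2 MHz, 10.4 MHz, 15.4 MHz}.

1.2 MHz, 4.4 MHz, 5.2 MHz, 10.4 MHz, 15.4 MHz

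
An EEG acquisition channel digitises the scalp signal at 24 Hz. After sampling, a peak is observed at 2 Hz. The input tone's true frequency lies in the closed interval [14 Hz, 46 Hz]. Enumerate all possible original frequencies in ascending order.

22 Hz, 26 Hz, 46 Hz

Frequencies that alias to 2 Hz are k·fs ± 2 Hz for integer k ≥ 0.
k=0: 2 Hz.
k=1: 22 Hz, 26 Hz.
k=2: 46 Hz, 50 Hz.
k=3: 70 Hz, 74 Hz.
Within [14 Hz, 46 Hz]: 22 Hz, 26 Hz, 46 Hz.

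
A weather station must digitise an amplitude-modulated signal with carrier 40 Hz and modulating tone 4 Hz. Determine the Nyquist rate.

AM sidebands sit at fc ± fm = 36 Hz and 44 Hz.
Highest-frequency component: 44 Hz.
Nyquist rate = 2 × 44 Hz = 88 Hz.

88 Hz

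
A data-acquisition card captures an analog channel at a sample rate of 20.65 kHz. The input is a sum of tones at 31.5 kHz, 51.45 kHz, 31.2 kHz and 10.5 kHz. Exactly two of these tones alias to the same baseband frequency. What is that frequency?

10.15 kHz

fs/2 = 10.325 kHz.
31.5 kHz mod fs = 10.85 kHz.
10.85 kHz > fs/2 = 10.325 kHz, folds to fs − 10.85 kHz = 9.8 kHz.
51.45 kHz mod fs = 10.15 kHz.
10.15 kHz ≤ fs/2 = 10.325 kHz, appears at 10.15 kHz.
31.2 kHz mod fs = 10.55 kHz.
10.55 kHz > fs/2 = 10.325 kHz, folds to fs − 10.55 kHz = 10.1 kHz.
10.5 kHz > fs/2 = 10.325 kHz, folds to fs − 10.5 kHz = 10.15 kHz.
10.5 kHz and 51.45 kHz both map to 10.15 kHz.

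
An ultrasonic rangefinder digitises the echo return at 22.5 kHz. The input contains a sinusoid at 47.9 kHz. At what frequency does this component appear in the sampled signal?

47.9 kHz mod fs = 2.9 kHz.
2.9 kHz ≤ fs/2 = 11.25 kHz, appears at 2.9 kHz.

2.9 kHz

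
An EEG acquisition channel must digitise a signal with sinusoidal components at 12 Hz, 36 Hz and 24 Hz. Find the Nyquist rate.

72 Hz

Highest-frequency component: 36 Hz.
Nyquist rate = 2 × 36 Hz = 72 Hz.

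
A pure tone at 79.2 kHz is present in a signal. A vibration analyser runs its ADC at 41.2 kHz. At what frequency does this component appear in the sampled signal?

3.2 kHz

79.2 kHz mod fs = 38 kHz.
38 kHz > fs/2 = 20.6 kHz, folds to fs − 38 kHz = 3.2 kHz.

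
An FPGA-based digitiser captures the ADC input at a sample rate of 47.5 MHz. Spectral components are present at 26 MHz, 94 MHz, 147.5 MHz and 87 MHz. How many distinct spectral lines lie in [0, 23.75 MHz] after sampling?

fs/2 = 23.75 MHz.
26 MHz > fs/2 = 23.75 MHz, folds to fs − 26 MHz = 21.5 MHz.
94 MHz mod fs = 46.5 MHz.
46.5 MHz > fs/2 = 23.75 MHz, folds to fs − 46.5 MHz = 1 MHz.
147.5 MHz mod fs = 5 MHz.
5 MHz ≤ fs/2 = 23.75 MHz, appears at 5 MHz.
87 MHz mod fs = 39.5 MHz.
39.5 MHz > fs/2 = 23.75 MHz, folds to fs − 39.5 MHz = 8 MHz.
Distinct values: {1 MHz, 5 MHz, 8 MHz, 21.5 MHz} → 4.

4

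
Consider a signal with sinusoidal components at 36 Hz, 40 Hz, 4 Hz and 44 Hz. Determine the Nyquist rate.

Highest-frequency component: 44 Hz.
Nyquist rate = 2 × 44 Hz = 88 Hz.

88 Hz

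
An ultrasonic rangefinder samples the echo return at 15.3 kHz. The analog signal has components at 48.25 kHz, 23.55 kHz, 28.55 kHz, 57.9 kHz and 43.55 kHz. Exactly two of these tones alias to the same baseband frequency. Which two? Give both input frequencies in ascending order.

43.55 kHz, 48.25 kHz

fs/2 = 7.65 kHz.
48.25 kHz mod fs = 2.35 kHz.
2.35 kHz ≤ fs/2 = 7.65 kHz, appears at 2.35 kHz.
23.55 kHz mod fs = 8.25 kHz.
8.25 kHz > fs/2 = 7.65 kHz, folds to fs − 8.25 kHz = 7.05 kHz.
28.55 kHz mod fs = 13.25 kHz.
13.25 kHz > fs/2 = 7.65 kHz, folds to fs − 13.25 kHz = 2.05 kHz.
57.9 kHz mod fs = 12 kHz.
12 kHz > fs/2 = 7.65 kHz, folds to fs − 12 kHz = 3.3 kHz.
43.55 kHz mod fs = 12.95 kHz.
12.95 kHz > fs/2 = 7.65 kHz, folds to fs − 12.95 kHz = 2.35 kHz.
43.55 kHz and 48.25 kHz both map to 2.35 kHz.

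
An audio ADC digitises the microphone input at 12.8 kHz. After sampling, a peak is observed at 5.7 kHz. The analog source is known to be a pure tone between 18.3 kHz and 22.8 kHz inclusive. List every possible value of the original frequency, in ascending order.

Frequencies that alias to 5.7 kHz are k·fs ± 5.7 kHz for integer k ≥ 0.
k=0: 5.7 kHz.
k=1: 7.1 kHz, 18.5 kHz.
k=2: 19.9 kHz, 31.3 kHz.
k=3: 32.7 kHz, 44.1 kHz.
Within [18.3 kHz, 22.8 kHz]: 18.5 kHz, 19.9 kHz.

18.5 kHz, 19.9 kHz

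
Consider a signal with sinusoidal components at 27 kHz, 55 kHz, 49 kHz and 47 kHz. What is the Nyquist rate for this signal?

Highest-frequency component: 55 kHz.
Nyquist rate = 2 × 55 kHz = 110 kHz.

110 kHz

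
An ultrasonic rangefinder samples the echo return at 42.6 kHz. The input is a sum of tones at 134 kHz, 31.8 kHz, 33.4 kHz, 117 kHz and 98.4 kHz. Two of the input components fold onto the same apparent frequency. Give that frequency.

fs/2 = 21.3 kHz.
134 kHz mod fs = 6.2 kHz.
6.2 kHz ≤ fs/2 = 21.3 kHz, appears at 6.2 kHz.
31.8 kHz > fs/2 = 21.3 kHz, folds to fs − 31.8 kHz = 10.8 kHz.
33.4 kHz > fs/2 = 21.3 kHz, folds to fs − 33.4 kHz = 9.2 kHz.
117 kHz mod fs = 31.8 kHz.
31.8 kHz > fs/2 = 21.3 kHz, folds to fs − 31.8 kHz = 10.8 kHz.
98.4 kHz mod fs = 13.2 kHz.
13.2 kHz ≤ fs/2 = 21.3 kHz, appears at 13.2 kHz.
31.8 kHz and 117 kHz both map to 10.8 kHz.

10.8 kHz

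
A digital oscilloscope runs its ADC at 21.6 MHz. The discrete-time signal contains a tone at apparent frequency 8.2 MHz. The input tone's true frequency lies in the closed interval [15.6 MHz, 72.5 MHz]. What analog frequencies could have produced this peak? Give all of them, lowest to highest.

29.8 MHz, 35 MHz, 51.4 MHz, 56.6 MHz

Frequencies that alias to 8.2 MHz are k·fs ± 8.2 MHz for integer k ≥ 0.
k=0: 8.2 MHz.
k=1: 13.4 MHz, 29.8 MHz.
k=2: 35 MHz, 51.4 MHz.
k=3: 56.6 MHz, 73 MHz.
k=4: 78.2 MHz, 94.6 MHz.
Within [15.6 MHz, 72.5 MHz]: 29.8 MHz, 35 MHz, 51.4 MHz, 56.6 MHz.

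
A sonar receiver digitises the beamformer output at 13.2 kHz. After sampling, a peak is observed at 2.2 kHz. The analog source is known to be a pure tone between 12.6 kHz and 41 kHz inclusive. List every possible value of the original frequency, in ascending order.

Frequencies that alias to 2.2 kHz are k·fs ± 2.2 kHz for integer k ≥ 0.
k=0: 2.2 kHz.
k=1: 11 kHz, 15.4 kHz.
k=2: 24.2 kHz, 28.6 kHz.
k=3: 37.4 kHz, 41.8 kHz.
k=4: 50.6 kHz, 55 kHz.
Within [12.6 kHz, 41 kHz]: 15.4 kHz, 24.2 kHz, 28.6 kHz, 37.4 kHz.

15.4 kHz, 24.2 kHz, 28.6 kHz, 37.4 kHz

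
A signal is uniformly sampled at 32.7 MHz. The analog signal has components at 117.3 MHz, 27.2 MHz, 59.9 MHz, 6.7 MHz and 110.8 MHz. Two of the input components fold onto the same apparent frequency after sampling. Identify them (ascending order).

fs/2 = 16.35 MHz.
117.3 MHz mod fs = 19.2 MHz.
19.2 MHz > fs/2 = 16.35 MHz, folds to fs − 19.2 MHz = 13.5 MHz.
27.2 MHz > fs/2 = 16.35 MHz, folds to fs − 27.2 MHz = 5.5 MHz.
59.9 MHz mod fs = 27.2 MHz.
27.2 MHz > fs/2 = 16.35 MHz, folds to fs − 27.2 MHz = 5.5 MHz.
6.7 MHz ≤ fs/2 = 16.35 MHz, passes unchanged.
110.8 MHz mod fs = 12.7 MHz.
12.7 MHz ≤ fs/2 = 16.35 MHz, appears at 12.7 MHz.
27.2 MHz and 59.9 MHz both map to 5.5 MHz.

27.2 MHz, 59.9 MHz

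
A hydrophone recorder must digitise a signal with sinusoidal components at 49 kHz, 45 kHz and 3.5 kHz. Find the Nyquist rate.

Highest-frequency component: 49 kHz.
Nyquist rate = 2 × 49 kHz = 98 kHz.

98 kHz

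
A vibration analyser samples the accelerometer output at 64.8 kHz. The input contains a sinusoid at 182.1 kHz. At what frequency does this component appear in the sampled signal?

182.1 kHz mod fs = 52.5 kHz.
52.5 kHz > fs/2 = 32.4 kHz, folds to fs − 52.5 kHz = 12.3 kHz.

12.3 kHz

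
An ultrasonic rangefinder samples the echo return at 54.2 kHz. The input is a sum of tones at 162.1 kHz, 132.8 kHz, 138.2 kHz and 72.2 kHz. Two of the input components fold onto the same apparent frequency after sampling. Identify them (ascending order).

132.8 kHz, 138.2 kHz

fs/2 = 27.1 kHz.
162.1 kHz mod fs = 53.7 kHz.
53.7 kHz > fs/2 = 27.1 kHz, folds to fs − 53.7 kHz = 0.5 kHz.
132.8 kHz mod fs = 24.4 kHz.
24.4 kHz ≤ fs/2 = 27.1 kHz, appears at 24.4 kHz.
138.2 kHz mod fs = 29.8 kHz.
29.8 kHz > fs/2 = 27.1 kHz, folds to fs − 29.8 kHz = 24.4 kHz.
72.2 kHz mod fs = 18 kHz.
18 kHz ≤ fs/2 = 27.1 kHz, appears at 18 kHz.
132.8 kHz and 138.2 kHz both map to 24.4 kHz.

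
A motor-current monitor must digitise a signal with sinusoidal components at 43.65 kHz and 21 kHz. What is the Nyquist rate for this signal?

87.3 kHz

Highest-frequency component: 43.65 kHz.
Nyquist rate = 2 × 43.65 kHz = 87.3 kHz.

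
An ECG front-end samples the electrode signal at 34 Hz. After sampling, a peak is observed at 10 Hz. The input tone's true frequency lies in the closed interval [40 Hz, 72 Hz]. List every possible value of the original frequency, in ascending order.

Frequencies that alias to 10 Hz are k·fs ± 10 Hz for integer k ≥ 0.
k=0: 10 Hz.
k=1: 24 Hz, 44 Hz.
k=2: 58 Hz, 78 Hz.
k=3: 92 Hz, 112 Hz.
Within [40 Hz, 72 Hz]: 44 Hz, 58 Hz.

44 Hz, 58 Hz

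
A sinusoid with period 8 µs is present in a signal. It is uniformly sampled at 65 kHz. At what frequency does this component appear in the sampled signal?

5 kHz

T = 8 µs → f = 1/T = 125 kHz.
125 kHz mod fs = 60 kHz.
60 kHz > fs/2 = 32.5 kHz, folds to fs − 60 kHz = 5 kHz.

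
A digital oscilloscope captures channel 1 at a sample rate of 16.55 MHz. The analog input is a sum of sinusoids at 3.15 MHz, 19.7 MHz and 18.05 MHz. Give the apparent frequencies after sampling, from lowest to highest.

fs/2 = 8.275 MHz.
3.15 MHz ≤ fs/2 = 8.275 MHz, passes unchanged.
19.7 MHz mod fs = 3.15 MHz.
3.15 MHz ≤ fs/2 = 8.275 MHz, appears at 3.15 MHz.
18.05 MHz mod fs = 1.5 MHz.
1.5 MHz ≤ fs/2 = 8.275 MHz, appears at 1.5 MHz.
Distinct values: {1.5 MHz, 3.15 MHz}.

1.5 MHz, 3.15 MHz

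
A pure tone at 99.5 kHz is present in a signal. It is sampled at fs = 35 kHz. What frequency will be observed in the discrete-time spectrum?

99.5 kHz mod fs = 29.5 kHz.
29.5 kHz > fs/2 = 17.5 kHz, folds to fs − 29.5 kHz = 5.5 kHz.

5.5 kHz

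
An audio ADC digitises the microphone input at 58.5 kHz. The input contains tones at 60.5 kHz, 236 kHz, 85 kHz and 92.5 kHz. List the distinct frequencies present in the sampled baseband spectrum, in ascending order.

2 kHz, 24.5 kHz, 26.5 kHz

fs/2 = 29.25 kHz.
60.5 kHz mod fs = 2 kHz.
2 kHz ≤ fs/2 = 29.25 kHz, appears at 2 kHz.
236 kHz mod fs = 2 kHz.
2 kHz ≤ fs/2 = 29.25 kHz, appears at 2 kHz.
85 kHz mod fs = 26.5 kHz.
26.5 kHz ≤ fs/2 = 29.25 kHz, appears at 26.5 kHz.
92.5 kHz mod fs = 34 kHz.
34 kHz > fs/2 = 29.25 kHz, folds to fs − 34 kHz = 24.5 kHz.
Distinct values: {2 kHz, 24.5 kHz, 26.5 kHz}.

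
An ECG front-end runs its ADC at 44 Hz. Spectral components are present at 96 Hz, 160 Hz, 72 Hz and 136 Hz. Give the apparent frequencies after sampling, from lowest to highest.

fs/2 = 22 Hz.
96 Hz mod fs = 8 Hz.
8 Hz ≤ fs/2 = 22 Hz, appears at 8 Hz.
160 Hz mod fs = 28 Hz.
28 Hz > fs/2 = 22 Hz, folds to fs − 28 Hz = 16 Hz.
72 Hz mod fs = 28 Hz.
28 Hz > fs/2 = 22 Hz, folds to fs − 28 Hz = 16 Hz.
136 Hz mod fs = 4 Hz.
4 Hz ≤ fs/2 = 22 Hz, appears at 4 Hz.
Distinct values: {4 Hz, 8 Hz, 16 Hz}.

4 Hz, 8 Hz, 16 Hz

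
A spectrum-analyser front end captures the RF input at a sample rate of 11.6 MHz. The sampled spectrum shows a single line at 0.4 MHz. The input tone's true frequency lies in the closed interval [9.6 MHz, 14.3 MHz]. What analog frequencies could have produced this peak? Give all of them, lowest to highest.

11.2 MHz, 12 MHz

Frequencies that alias to 0.4 MHz are k·fs ± 0.4 MHz for integer k ≥ 0.
k=0: 0.4 MHz.
k=1: 11.2 MHz, 12 MHz.
k=2: 22.8 MHz, 23.6 MHz.
Within [9.6 MHz, 14.3 MHz]: 11.2 MHz, 12 MHz.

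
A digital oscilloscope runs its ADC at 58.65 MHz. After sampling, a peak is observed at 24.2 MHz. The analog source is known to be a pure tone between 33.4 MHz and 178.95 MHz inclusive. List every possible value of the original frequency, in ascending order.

Frequencies that alias to 24.2 MHz are k·fs ± 24.2 MHz for integer k ≥ 0.
k=0: 24.2 MHz.
k=1: 34.45 MHz, 82.85 MHz.
k=2: 93.1 MHz, 141.5 MHz.
k=3: 151.75 MHz, 200.15 MHz.
k=4: 210.4 MHz, 258.8 MHz.
Within [33.4 MHz, 178.95 MHz]: 34.45 MHz, 82.85 MHz, 93.1 MHz, 141.5 MHz, 151.75 MHz.

34.45 MHz, 82.85 MHz, 93.1 MHz, 141.5 MHz, 151.75 MHz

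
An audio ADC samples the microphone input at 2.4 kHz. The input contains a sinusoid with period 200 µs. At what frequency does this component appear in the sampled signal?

0.2 kHz

T = 200 µs → f = 1/T = 5 kHz.
5 kHz mod fs = 0.2 kHz.
0.2 kHz ≤ fs/2 = 1.2 kHz, appears at 0.2 kHz.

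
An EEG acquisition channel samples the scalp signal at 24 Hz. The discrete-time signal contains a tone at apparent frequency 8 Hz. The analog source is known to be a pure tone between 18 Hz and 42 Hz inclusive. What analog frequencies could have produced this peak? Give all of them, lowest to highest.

Frequencies that alias to 8 Hz are k·fs ± 8 Hz for integer k ≥ 0.
k=0: 8 Hz.
k=1: 16 Hz, 32 Hz.
k=2: 40 Hz, 56 Hz.
k=3: 64 Hz, 80 Hz.
Within [18 Hz, 42 Hz]: 32 Hz, 40 Hz.

32 Hz, 40 Hz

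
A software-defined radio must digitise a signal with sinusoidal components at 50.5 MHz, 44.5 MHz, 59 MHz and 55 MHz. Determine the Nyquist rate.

118 MHz

Highest-frequency component: 59 MHz.
Nyquist rate = 2 × 59 MHz = 118 MHz.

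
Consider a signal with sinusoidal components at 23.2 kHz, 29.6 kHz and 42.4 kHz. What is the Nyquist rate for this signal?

84.8 kHz

Highest-frequency component: 42.4 kHz.
Nyquist rate = 2 × 42.4 kHz = 84.8 kHz.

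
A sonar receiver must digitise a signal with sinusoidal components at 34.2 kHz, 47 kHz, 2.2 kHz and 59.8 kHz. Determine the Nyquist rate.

Highest-frequency component: 59.8 kHz.
Nyquist rate = 2 × 59.8 kHz = 119.6 kHz.

119.6 kHz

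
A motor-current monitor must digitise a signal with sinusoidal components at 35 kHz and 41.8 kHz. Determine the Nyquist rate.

Highest-frequency component: 41.8 kHz.
Nyquist rate = 2 × 41.8 kHz = 83.6 kHz.

83.6 kHz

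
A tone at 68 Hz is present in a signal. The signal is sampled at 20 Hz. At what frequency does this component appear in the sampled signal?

8 Hz

68 Hz mod fs = 8 Hz.
8 Hz ≤ fs/2 = 10 Hz, appears at 8 Hz.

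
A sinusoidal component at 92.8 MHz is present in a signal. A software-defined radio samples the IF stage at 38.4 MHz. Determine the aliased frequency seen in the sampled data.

16 MHz

92.8 MHz mod fs = 16 MHz.
16 MHz ≤ fs/2 = 19.2 MHz, appears at 16 MHz.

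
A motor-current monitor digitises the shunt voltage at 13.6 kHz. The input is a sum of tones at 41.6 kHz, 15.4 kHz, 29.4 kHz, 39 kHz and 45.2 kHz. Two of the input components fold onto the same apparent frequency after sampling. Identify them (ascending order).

fs/2 = 6.8 kHz.
41.6 kHz mod fs = 0.8 kHz.
0.8 kHz ≤ fs/2 = 6.8 kHz, appears at 0.8 kHz.
15.4 kHz mod fs = 1.8 kHz.
1.8 kHz ≤ fs/2 = 6.8 kHz, appears at 1.8 kHz.
29.4 kHz mod fs = 2.2 kHz.
2.2 kHz ≤ fs/2 = 6.8 kHz, appears at 2.2 kHz.
39 kHz mod fs = 11.8 kHz.
11.8 kHz > fs/2 = 6.8 kHz, folds to fs − 11.8 kHz = 1.8 kHz.
45.2 kHz mod fs = 4.4 kHz.
4.4 kHz ≤ fs/2 = 6.8 kHz, appears at 4.4 kHz.
15.4 kHz and 39 kHz both map to 1.8 kHz.

15.4 kHz, 39 kHz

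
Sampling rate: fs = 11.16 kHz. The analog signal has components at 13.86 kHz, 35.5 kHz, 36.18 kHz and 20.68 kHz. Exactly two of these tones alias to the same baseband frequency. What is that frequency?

2.7 kHz

fs/2 = 5.58 kHz.
13.86 kHz mod fs = 2.7 kHz.
2.7 kHz ≤ fs/2 = 5.58 kHz, appears at 2.7 kHz.
35.5 kHz mod fs = 2.02 kHz.
2.02 kHz ≤ fs/2 = 5.58 kHz, appears at 2.02 kHz.
36.18 kHz mod fs = 2.7 kHz.
2.7 kHz ≤ fs/2 = 5.58 kHz, appears at 2.7 kHz.
20.68 kHz mod fs = 9.52 kHz.
9.52 kHz > fs/2 = 5.58 kHz, folds to fs − 9.52 kHz = 1.64 kHz.
13.86 kHz and 36.18 kHz both map to 2.7 kHz.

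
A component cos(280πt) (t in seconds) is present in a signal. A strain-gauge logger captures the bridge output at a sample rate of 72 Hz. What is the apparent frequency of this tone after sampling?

4 Hz

ω = 280π rad/s → f = ω/(2π) = 140 Hz.
140 Hz mod fs = 68 Hz.
68 Hz > fs/2 = 36 Hz, folds to fs − 68 Hz = 4 Hz.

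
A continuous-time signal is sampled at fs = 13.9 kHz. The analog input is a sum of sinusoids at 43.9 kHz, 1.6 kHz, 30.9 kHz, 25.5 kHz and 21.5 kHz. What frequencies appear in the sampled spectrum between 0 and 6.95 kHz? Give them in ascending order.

fs/2 = 6.95 kHz.
43.9 kHz mod fs = 2.2 kHz.
2.2 kHz ≤ fs/2 = 6.95 kHz, appears at 2.2 kHz.
1.6 kHz ≤ fs/2 = 6.95 kHz, passes unchanged.
30.9 kHz mod fs = 3.1 kHz.
3.1 kHz ≤ fs/2 = 6.95 kHz, appears at 3.1 kHz.
25.5 kHz mod fs = 11.6 kHz.
11.6 kHz > fs/2 = 6.95 kHz, folds to fs − 11.6 kHz = 2.3 kHz.
21.5 kHz mod fs = 7.6 kHz.
7.6 kHz > fs/2 = 6.95 kHz, folds to fs − 7.6 kHz = 6.3 kHz.
Distinct values: {1.6 kHz, 2.2 kHz, 2.3 kHz, 3.1 kHz, 6.3 kHz}.

1.6 kHz, 2.2 kHz, 2.3 kHz, 3.1 kHz, 6.3 kHz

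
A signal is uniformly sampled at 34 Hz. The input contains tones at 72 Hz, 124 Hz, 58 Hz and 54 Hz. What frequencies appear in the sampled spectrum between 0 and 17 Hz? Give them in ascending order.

fs/2 = 17 Hz.
72 Hz mod fs = 4 Hz.
4 Hz ≤ fs/2 = 17 Hz, appears at 4 Hz.
124 Hz mod fs = 22 Hz.
22 Hz > fs/2 = 17 Hz, folds to fs − 22 Hz = 12 Hz.
58 Hz mod fs = 24 Hz.
24 Hz > fs/2 = 17 Hz, folds to fs − 24 Hz = 10 Hz.
54 Hz mod fs = 20 Hz.
20 Hz > fs/2 = 17 Hz, folds to fs − 20 Hz = 14 Hz.
Distinct values: {4 Hz, 10 Hz, 12 Hz, 14 Hz}.

4 Hz, 10 Hz, 12 Hz, 14 Hz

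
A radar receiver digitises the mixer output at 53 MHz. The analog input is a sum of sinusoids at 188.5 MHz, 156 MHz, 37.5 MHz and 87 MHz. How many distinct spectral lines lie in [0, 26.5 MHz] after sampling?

fs/2 = 26.5 MHz.
188.5 MHz mod fs = 29.5 MHz.
29.5 MHz > fs/2 = 26.5 MHz, folds to fs − 29.5 MHz = 23.5 MHz.
156 MHz mod fs = 50 MHz.
50 MHz > fs/2 = 26.5 MHz, folds to fs − 50 MHz = 3 MHz.
37.5 MHz > fs/2 = 26.5 MHz, folds to fs − 37.5 MHz = 15.5 MHz.
87 MHz mod fs = 34 MHz.
34 MHz > fs/2 = 26.5 MHz, folds to fs − 34 MHz = 19 MHz.
Distinct values: {3 MHz, 15.5 MHz, 19 MHz, 23.5 MHz} → 4.

4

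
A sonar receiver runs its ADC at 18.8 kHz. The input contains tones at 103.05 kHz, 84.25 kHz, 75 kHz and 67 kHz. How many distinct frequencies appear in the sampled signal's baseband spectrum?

3

fs/2 = 9.4 kHz.
103.05 kHz mod fs = 9.05 kHz.
9.05 kHz ≤ fs/2 = 9.4 kHz, appears at 9.05 kHz.
84.25 kHz mod fs = 9.05 kHz.
9.05 kHz ≤ fs/2 = 9.4 kHz, appears at 9.05 kHz.
75 kHz mod fs = 18.6 kHz.
18.6 kHz > fs/2 = 9.4 kHz, folds to fs − 18.6 kHz = 0.2 kHz.
67 kHz mod fs = 10.6 kHz.
10.6 kHz > fs/2 = 9.4 kHz, folds to fs − 10.6 kHz = 8.2 kHz.
Distinct values: {0.2 kHz, 8.2 kHz, 9.05 kHz} → 3.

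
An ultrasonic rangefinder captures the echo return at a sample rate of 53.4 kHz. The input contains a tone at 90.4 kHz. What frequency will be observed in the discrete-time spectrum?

90.4 kHz mod fs = 37 kHz.
37 kHz > fs/2 = 26.7 kHz, folds to fs − 37 kHz = 16.4 kHz.

16.4 kHz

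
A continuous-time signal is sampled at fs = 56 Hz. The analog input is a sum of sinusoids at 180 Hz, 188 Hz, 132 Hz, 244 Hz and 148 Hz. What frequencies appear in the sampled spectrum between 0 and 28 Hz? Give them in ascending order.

12 Hz, 20 Hz

fs/2 = 28 Hz.
180 Hz mod fs = 12 Hz.
12 Hz ≤ fs/2 = 28 Hz, appears at 12 Hz.
188 Hz mod fs = 20 Hz.
20 Hz ≤ fs/2 = 28 Hz, appears at 20 Hz.
132 Hz mod fs = 20 Hz.
20 Hz ≤ fs/2 = 28 Hz, appears at 20 Hz.
244 Hz mod fs = 20 Hz.
20 Hz ≤ fs/2 = 28 Hz, appears at 20 Hz.
148 Hz mod fs = 36 Hz.
36 Hz > fs/2 = 28 Hz, folds to fs − 36 Hz = 20 Hz.
Distinct values: {12 Hz, 20 Hz}.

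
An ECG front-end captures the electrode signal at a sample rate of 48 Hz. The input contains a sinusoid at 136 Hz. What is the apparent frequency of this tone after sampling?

8 Hz

136 Hz mod fs = 40 Hz.
40 Hz > fs/2 = 24 Hz, folds to fs − 40 Hz = 8 Hz.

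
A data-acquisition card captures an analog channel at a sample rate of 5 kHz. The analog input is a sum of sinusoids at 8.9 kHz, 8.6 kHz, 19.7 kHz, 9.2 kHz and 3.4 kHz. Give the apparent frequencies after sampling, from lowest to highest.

0.3 kHz, 0.8 kHz, 1.1 kHz, 1.4 kHz, 1.6 kHz

fs/2 = 2.5 kHz.
8.9 kHz mod fs = 3.9 kHz.
3.9 kHz > fs/2 = 2.5 kHz, folds to fs − 3.9 kHz = 1.1 kHz.
8.6 kHz mod fs = 3.6 kHz.
3.6 kHz > fs/2 = 2.5 kHz, folds to fs − 3.6 kHz = 1.4 kHz.
19.7 kHz mod fs = 4.7 kHz.
4.7 kHz > fs/2 = 2.5 kHz, folds to fs − 4.7 kHz = 0.3 kHz.
9.2 kHz mod fs = 4.2 kHz.
4.2 kHz > fs/2 = 2.5 kHz, folds to fs − 4.2 kHz = 0.8 kHz.
3.4 kHz > fs/2 = 2.5 kHz, folds to fs − 3.4 kHz = 1.6 kHz.
Distinct values: {0.3 kHz, 0.8 kHz, 1.1 kHz, 1.4 kHz, 1.6 kHz}.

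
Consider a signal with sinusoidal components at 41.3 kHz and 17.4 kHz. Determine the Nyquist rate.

82.6 kHz

Highest-frequency component: 41.3 kHz.
Nyquist rate = 2 × 41.3 kHz = 82.6 kHz.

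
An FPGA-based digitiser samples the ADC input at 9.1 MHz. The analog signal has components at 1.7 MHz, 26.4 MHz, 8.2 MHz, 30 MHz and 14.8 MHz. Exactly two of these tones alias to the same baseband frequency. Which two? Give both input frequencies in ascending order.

8.2 MHz, 26.4 MHz

fs/2 = 4.55 MHz.
1.7 MHz ≤ fs/2 = 4.55 MHz, passes unchanged.
26.4 MHz mod fs = 8.2 MHz.
8.2 MHz > fs/2 = 4.55 MHz, folds to fs − 8.2 MHz = 0.9 MHz.
8.2 MHz > fs/2 = 4.55 MHz, folds to fs − 8.2 MHz = 0.9 MHz.
30 MHz mod fs = 2.7 MHz.
2.7 MHz ≤ fs/2 = 4.55 MHz, appears at 2.7 MHz.
14.8 MHz mod fs = 5.7 MHz.
5.7 MHz > fs/2 = 4.55 MHz, folds to fs − 5.7 MHz = 3.4 MHz.
8.2 MHz and 26.4 MHz both map to 0.9 MHz.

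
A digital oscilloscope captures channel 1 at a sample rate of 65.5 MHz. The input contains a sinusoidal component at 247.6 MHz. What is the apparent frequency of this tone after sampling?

247.6 MHz mod fs = 51.1 MHz.
51.1 MHz > fs/2 = 32.75 MHz, folds to fs − 51.1 MHz = 14.4 MHz.

14.4 MHz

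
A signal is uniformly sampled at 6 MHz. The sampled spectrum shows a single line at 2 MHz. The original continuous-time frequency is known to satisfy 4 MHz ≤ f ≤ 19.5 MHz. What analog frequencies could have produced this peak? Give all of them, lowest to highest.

Frequencies that alias to 2 MHz are k·fs ± 2 MHz for integer k ≥ 0.
k=0: 2 MHz.
k=1: 4 MHz, 8 MHz.
k=2: 10 MHz, 14 MHz.
k=3: 16 MHz, 20 MHz.
k=4: 22 MHz, 26 MHz.
Within [4 MHz, 19.5 MHz]: 4 MHz, 8 MHz, 10 MHz, 14 MHz, 16 MHz.

4 MHz, 8 MHz, 10 MHz, 14 MHz, 16 MHz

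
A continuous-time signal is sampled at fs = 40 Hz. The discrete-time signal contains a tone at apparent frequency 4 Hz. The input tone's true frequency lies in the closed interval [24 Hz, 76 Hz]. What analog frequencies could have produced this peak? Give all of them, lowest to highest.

36 Hz, 44 Hz, 76 Hz

Frequencies that alias to 4 Hz are k·fs ± 4 Hz for integer k ≥ 0.
k=0: 4 Hz.
k=1: 36 Hz, 44 Hz.
k=2: 76 Hz, 84 Hz.
k=3: 116 Hz, 124 Hz.
Within [24 Hz, 76 Hz]: 36 Hz, 44 Hz, 76 Hz.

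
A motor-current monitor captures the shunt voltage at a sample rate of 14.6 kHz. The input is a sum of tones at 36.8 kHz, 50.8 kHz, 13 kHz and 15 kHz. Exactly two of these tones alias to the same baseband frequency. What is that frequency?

7 kHz

fs/2 = 7.3 kHz.
36.8 kHz mod fs = 7.6 kHz.
7.6 kHz > fs/2 = 7.3 kHz, folds to fs − 7.6 kHz = 7 kHz.
50.8 kHz mod fs = 7 kHz.
7 kHz ≤ fs/2 = 7.3 kHz, appears at 7 kHz.
13 kHz > fs/2 = 7.3 kHz, folds to fs − 13 kHz = 1.6 kHz.
15 kHz mod fs = 0.4 kHz.
0.4 kHz ≤ fs/2 = 7.3 kHz, appears at 0.4 kHz.
36.8 kHz and 50.8 kHz both map to 7 kHz.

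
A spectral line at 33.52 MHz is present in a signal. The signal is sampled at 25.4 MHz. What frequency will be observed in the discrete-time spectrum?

33.52 MHz mod fs = 8.12 MHz.
8.12 MHz ≤ fs/2 = 12.7 MHz, appears at 8.12 MHz.

8.12 MHz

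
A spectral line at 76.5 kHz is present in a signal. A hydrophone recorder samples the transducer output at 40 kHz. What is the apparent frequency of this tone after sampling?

76.5 kHz mod fs = 36.5 kHz.
36.5 kHz > fs/2 = 20 kHz, folds to fs − 36.5 kHz = 3.5 kHz.

3.5 kHz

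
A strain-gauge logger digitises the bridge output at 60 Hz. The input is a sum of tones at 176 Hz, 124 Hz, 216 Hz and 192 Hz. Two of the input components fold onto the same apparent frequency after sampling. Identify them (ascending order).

124 Hz, 176 Hz

fs/2 = 30 Hz.
176 Hz mod fs = 56 Hz.
56 Hz > fs/2 = 30 Hz, folds to fs − 56 Hz = 4 Hz.
124 Hz mod fs = 4 Hz.
4 Hz ≤ fs/2 = 30 Hz, appears at 4 Hz.
216 Hz mod fs = 36 Hz.
36 Hz > fs/2 = 30 Hz, folds to fs − 36 Hz = 24 Hz.
192 Hz mod fs = 12 Hz.
12 Hz ≤ fs/2 = 30 Hz, appears at 12 Hz.
124 Hz and 176 Hz both map to 4 Hz.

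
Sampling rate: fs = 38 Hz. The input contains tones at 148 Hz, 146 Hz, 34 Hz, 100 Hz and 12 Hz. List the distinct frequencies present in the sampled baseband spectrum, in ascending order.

4 Hz, 6 Hz, 12 Hz, 14 Hz

fs/2 = 19 Hz.
148 Hz mod fs = 34 Hz.
34 Hz > fs/2 = 19 Hz, folds to fs − 34 Hz = 4 Hz.
146 Hz mod fs = 32 Hz.
32 Hz > fs/2 = 19 Hz, folds to fs − 32 Hz = 6 Hz.
34 Hz > fs/2 = 19 Hz, folds to fs − 34 Hz = 4 Hz.
100 Hz mod fs = 24 Hz.
24 Hz > fs/2 = 19 Hz, folds to fs − 24 Hz = 14 Hz.
12 Hz ≤ fs/2 = 19 Hz, passes unchanged.
Distinct values: {4 Hz, 6 Hz, 12 Hz, 14 Hz}.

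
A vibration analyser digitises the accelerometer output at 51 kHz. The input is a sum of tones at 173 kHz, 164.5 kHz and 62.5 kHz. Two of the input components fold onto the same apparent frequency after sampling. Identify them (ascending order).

62.5 kHz, 164.5 kHz

fs/2 = 25.5 kHz.
173 kHz mod fs = 20 kHz.
20 kHz ≤ fs/2 = 25.5 kHz, appears at 20 kHz.
164.5 kHz mod fs = 11.5 kHz.
11.5 kHz ≤ fs/2 = 25.5 kHz, appears at 11.5 kHz.
62.5 kHz mod fs = 11.5 kHz.
11.5 kHz ≤ fs/2 = 25.5 kHz, appears at 11.5 kHz.
62.5 kHz and 164.5 kHz both map to 11.5 kHz.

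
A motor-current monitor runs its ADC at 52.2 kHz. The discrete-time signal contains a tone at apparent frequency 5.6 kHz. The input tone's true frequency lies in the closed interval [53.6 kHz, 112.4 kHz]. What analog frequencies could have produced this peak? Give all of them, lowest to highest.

Frequencies that alias to 5.6 kHz are k·fs ± 5.6 kHz for integer k ≥ 0.
k=0: 5.6 kHz.
k=1: 46.6 kHz, 57.8 kHz.
k=2: 98.8 kHz, 110 kHz.
k=3: 151 kHz, 162.2 kHz.
Within [53.6 kHz, 112.4 kHz]: 57.8 kHz, 98.8 kHz, 110 kHz.

57.8 kHz, 98.8 kHz, 110 kHz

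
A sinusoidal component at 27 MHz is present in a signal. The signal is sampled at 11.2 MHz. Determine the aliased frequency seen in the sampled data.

27 MHz mod fs = 4.6 MHz.
4.6 MHz ≤ fs/2 = 5.6 MHz, appears at 4.6 MHz.

4.6 MHz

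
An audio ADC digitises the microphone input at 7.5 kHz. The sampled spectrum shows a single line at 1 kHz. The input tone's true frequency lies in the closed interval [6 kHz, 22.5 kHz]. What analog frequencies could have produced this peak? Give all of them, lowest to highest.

Frequencies that alias to 1 kHz are k·fs ± 1 kHz for integer k ≥ 0.
k=0: 1 kHz.
k=1: 6.5 kHz, 8.5 kHz.
k=2: 14 kHz, 16 kHz.
k=3: 21.5 kHz, 23.5 kHz.
k=4: 29 kHz, 31 kHz.
Within [6 kHz, 22.5 kHz]: 6.5 kHz, 8.5 kHz, 14 kHz, 16 kHz, 21.5 kHz.

6.5 kHz, 8.5 kHz, 14 kHz, 16 kHz, 21.5 kHz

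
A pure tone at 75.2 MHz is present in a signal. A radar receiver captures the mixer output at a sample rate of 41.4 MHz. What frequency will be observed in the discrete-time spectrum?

75.2 MHz mod fs = 33.8 MHz.
33.8 MHz > fs/2 = 20.7 MHz, folds to fs − 33.8 MHz = 7.6 MHz.

7.6 MHz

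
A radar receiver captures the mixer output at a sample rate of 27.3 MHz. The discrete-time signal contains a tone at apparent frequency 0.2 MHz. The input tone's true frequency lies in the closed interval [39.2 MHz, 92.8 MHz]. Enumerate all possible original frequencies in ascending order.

54.4 MHz, 54.8 MHz, 81.7 MHz, 82.1 MHz

Frequencies that alias to 0.2 MHz are k·fs ± 0.2 MHz for integer k ≥ 0.
k=0: 0.2 MHz.
k=1: 27.1 MHz, 27.5 MHz.
k=2: 54.4 MHz, 54.8 MHz.
k=3: 81.7 MHz, 82.1 MHz.
k=4: 109 MHz, 109.4 MHz.
Within [39.2 MHz, 92.8 MHz]: 54.4 MHz, 54.8 MHz, 81.7 MHz, 82.1 MHz.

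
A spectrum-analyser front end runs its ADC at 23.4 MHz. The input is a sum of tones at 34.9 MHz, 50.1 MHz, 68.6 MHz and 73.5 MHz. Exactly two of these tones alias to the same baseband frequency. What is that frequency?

3.3 MHz

fs/2 = 11.7 MHz.
34.9 MHz mod fs = 11.5 MHz.
11.5 MHz ≤ fs/2 = 11.7 MHz, appears at 11.5 MHz.
50.1 MHz mod fs = 3.3 MHz.
3.3 MHz ≤ fs/2 = 11.7 MHz, appears at 3.3 MHz.
68.6 MHz mod fs = 21.8 MHz.
21.8 MHz > fs/2 = 11.7 MHz, folds to fs − 21.8 MHz = 1.6 MHz.
73.5 MHz mod fs = 3.3 MHz.
3.3 MHz ≤ fs/2 = 11.7 MHz, appears at 3.3 MHz.
50.1 MHz and 73.5 MHz both map to 3.3 MHz.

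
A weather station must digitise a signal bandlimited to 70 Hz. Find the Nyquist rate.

Nyquist rate = 2 × 70 Hz = 140 Hz.

140 Hz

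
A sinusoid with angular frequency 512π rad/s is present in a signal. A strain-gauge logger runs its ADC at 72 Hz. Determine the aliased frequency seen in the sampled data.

ω = 512π rad/s → f = ω/(2π) = 256 Hz.
256 Hz mod fs = 40 Hz.
40 Hz > fs/2 = 36 Hz, folds to fs − 40 Hz = 32 Hz.

32 Hz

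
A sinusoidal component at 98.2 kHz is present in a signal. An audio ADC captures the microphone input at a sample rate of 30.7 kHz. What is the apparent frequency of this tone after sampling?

6.1 kHz

98.2 kHz mod fs = 6.1 kHz.
6.1 kHz ≤ fs/2 = 15.35 kHz, appears at 6.1 kHz.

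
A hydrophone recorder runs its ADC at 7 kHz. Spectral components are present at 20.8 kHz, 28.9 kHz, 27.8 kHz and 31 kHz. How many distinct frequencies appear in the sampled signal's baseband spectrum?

fs/2 = 3.5 kHz.
20.8 kHz mod fs = 6.8 kHz.
6.8 kHz > fs/2 = 3.5 kHz, folds to fs − 6.8 kHz = 0.2 kHz.
28.9 kHz mod fs = 0.9 kHz.
0.9 kHz ≤ fs/2 = 3.5 kHz, appears at 0.9 kHz.
27.8 kHz mod fs = 6.8 kHz.
6.8 kHz > fs/2 = 3.5 kHz, folds to fs − 6.8 kHz = 0.2 kHz.
31 kHz mod fs = 3 kHz.
3 kHz ≤ fs/2 = 3.5 kHz, appears at 3 kHz.
Distinct values: {0.2 kHz, 0.9 kHz, 3 kHz} → 3.

3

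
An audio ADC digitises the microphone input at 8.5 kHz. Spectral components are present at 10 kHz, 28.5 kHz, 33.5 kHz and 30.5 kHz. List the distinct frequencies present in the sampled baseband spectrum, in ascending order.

fs/2 = 4.25 kHz.
10 kHz mod fs = 1.5 kHz.
1.5 kHz ≤ fs/2 = 4.25 kHz, appears at 1.5 kHz.
28.5 kHz mod fs = 3 kHz.
3 kHz ≤ fs/2 = 4.25 kHz, appears at 3 kHz.
33.5 kHz mod fs = 8 kHz.
8 kHz > fs/2 = 4.25 kHz, folds to fs − 8 kHz = 0.5 kHz.
30.5 kHz mod fs = 5 kHz.
5 kHz > fs/2 = 4.25 kHz, folds to fs − 5 kHz = 3.5 kHz.
Distinct values: {0.5 kHz, 1.5 kHz, 3 kHz, 3.5 kHz}.

0.5 kHz, 1.5 kHz, 3 kHz, 3.5 kHz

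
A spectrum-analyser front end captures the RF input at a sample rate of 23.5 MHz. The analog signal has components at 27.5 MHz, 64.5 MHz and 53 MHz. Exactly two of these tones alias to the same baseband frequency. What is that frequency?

6 MHz

fs/2 = 11.75 MHz.
27.5 MHz mod fs = 4 MHz.
4 MHz ≤ fs/2 = 11.75 MHz, appears at 4 MHz.
64.5 MHz mod fs = 17.5 MHz.
17.5 MHz > fs/2 = 11.75 MHz, folds to fs − 17.5 MHz = 6 MHz.
53 MHz mod fs = 6 MHz.
6 MHz ≤ fs/2 = 11.75 MHz, appears at 6 MHz.
53 MHz and 64.5 MHz both map to 6 MHz.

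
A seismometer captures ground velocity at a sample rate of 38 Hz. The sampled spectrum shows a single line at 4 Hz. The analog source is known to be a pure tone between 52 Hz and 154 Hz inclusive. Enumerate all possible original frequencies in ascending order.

72 Hz, 80 Hz, 110 Hz, 118 Hz, 148 Hz

Frequencies that alias to 4 Hz are k·fs ± 4 Hz for integer k ≥ 0.
k=0: 4 Hz.
k=1: 34 Hz, 42 Hz.
k=2: 72 Hz, 80 Hz.
k=3: 110 Hz, 118 Hz.
k=4: 148 Hz, 156 Hz.
k=5: 186 Hz, 194 Hz.
Within [52 Hz, 154 Hz]: 72 Hz, 80 Hz, 110 Hz, 118 Hz, 148 Hz.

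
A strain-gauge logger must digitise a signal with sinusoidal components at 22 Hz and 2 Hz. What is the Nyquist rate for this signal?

Highest-frequency component: 22 Hz.
Nyquist rate = 2 × 22 Hz = 44 Hz.

44 Hz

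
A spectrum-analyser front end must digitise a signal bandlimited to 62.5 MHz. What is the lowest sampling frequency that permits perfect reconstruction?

125 MHz

Nyquist rate = 2 × 62.5 MHz = 125 MHz.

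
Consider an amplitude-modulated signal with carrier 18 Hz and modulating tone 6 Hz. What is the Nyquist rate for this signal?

AM sidebands sit at fc ± fm = 12 Hz and 24 Hz.
Highest-frequency component: 24 Hz.
Nyquist rate = 2 × 24 Hz = 48 Hz.

48 Hz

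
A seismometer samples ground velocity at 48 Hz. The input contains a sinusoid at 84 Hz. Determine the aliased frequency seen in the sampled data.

12 Hz

84 Hz mod fs = 36 Hz.
36 Hz > fs/2 = 24 Hz, folds to fs − 36 Hz = 12 Hz.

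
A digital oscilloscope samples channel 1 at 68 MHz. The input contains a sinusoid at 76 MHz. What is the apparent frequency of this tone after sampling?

76 MHz mod fs = 8 MHz.
8 MHz ≤ fs/2 = 34 MHz, appears at 8 MHz.

8 MHz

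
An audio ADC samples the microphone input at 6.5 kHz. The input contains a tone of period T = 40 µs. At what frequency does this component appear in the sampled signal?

1 kHz

T = 40 µs → f = 1/T = 25 kHz.
25 kHz mod fs = 5.5 kHz.
5.5 kHz > fs/2 = 3.25 kHz, folds to fs − 5.5 kHz = 1 kHz.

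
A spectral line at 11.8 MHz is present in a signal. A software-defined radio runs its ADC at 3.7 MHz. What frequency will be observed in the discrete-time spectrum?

0.7 MHz

11.8 MHz mod fs = 0.7 MHz.
0.7 MHz ≤ fs/2 = 1.85 MHz, appears at 0.7 MHz.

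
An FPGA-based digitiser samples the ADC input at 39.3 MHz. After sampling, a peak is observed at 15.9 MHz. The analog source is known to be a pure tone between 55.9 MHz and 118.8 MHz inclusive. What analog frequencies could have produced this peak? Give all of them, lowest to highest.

Frequencies that alias to 15.9 MHz are k·fs ± 15.9 MHz for integer k ≥ 0.
k=0: 15.9 MHz.
k=1: 23.4 MHz, 55.2 MHz.
k=2: 62.7 MHz, 94.5 MHz.
k=3: 102 MHz, 133.8 MHz.
k=4: 141.3 MHz, 173.1 MHz.
Within [55.9 MHz, 118.8 MHz]: 62.7 MHz, 94.5 MHz, 102 MHz.

62.7 MHz, 94.5 MHz, 102 MHz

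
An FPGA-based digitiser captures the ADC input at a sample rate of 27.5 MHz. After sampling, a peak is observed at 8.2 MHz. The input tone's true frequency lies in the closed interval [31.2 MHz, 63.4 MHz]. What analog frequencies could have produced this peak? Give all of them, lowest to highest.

Frequencies that alias to 8.2 MHz are k·fs ± 8.2 MHz for integer k ≥ 0.
k=0: 8.2 MHz.
k=1: 19.3 MHz, 35.7 MHz.
k=2: 46.8 MHz, 63.2 MHz.
k=3: 74.3 MHz, 90.7 MHz.
Within [31.2 MHz, 63.4 MHz]: 35.7 MHz, 46.8 MHz, 63.2 MHz.

35.7 MHz, 46.8 MHz, 63.2 MHz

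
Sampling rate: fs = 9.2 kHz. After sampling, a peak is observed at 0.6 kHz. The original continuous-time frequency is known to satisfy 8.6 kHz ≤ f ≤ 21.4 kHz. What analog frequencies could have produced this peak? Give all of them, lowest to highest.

8.6 kHz, 9.8 kHz, 17.8 kHz, 19 kHz

Frequencies that alias to 0.6 kHz are k·fs ± 0.6 kHz for integer k ≥ 0.
k=0: 0.6 kHz.
k=1: 8.6 kHz, 9.8 kHz.
k=2: 17.8 kHz, 19 kHz.
k=3: 27 kHz, 28.2 kHz.
Within [8.6 kHz, 21.4 kHz]: 8.6 kHz, 9.8 kHz, 17.8 kHz, 19 kHz.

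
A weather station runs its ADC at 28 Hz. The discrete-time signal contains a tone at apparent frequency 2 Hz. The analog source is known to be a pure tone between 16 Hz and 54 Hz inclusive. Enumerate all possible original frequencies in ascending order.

26 Hz, 30 Hz, 54 Hz

Frequencies that alias to 2 Hz are k·fs ± 2 Hz for integer k ≥ 0.
k=0: 2 Hz.
k=1: 26 Hz, 30 Hz.
k=2: 54 Hz, 58 Hz.
k=3: 82 Hz, 86 Hz.
Within [16 Hz, 54 Hz]: 26 Hz, 30 Hz, 54 Hz.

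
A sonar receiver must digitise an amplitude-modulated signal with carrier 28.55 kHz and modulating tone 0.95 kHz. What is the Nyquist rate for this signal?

59 kHz

AM sidebands sit at fc ± fm = 27.6 kHz and 29.5 kHz.
Highest-frequency component: 29.5 kHz.
Nyquist rate = 2 × 29.5 kHz = 59 kHz.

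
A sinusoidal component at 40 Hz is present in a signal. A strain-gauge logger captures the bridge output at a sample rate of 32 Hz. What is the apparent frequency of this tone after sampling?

8 Hz

40 Hz mod fs = 8 Hz.
8 Hz ≤ fs/2 = 16 Hz, appears at 8 Hz.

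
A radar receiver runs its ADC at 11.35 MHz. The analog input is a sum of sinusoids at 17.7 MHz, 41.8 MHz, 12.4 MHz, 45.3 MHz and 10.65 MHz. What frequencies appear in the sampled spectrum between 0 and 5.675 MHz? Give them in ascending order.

0.1 MHz, 0.7 MHz, 1.05 MHz, 3.6 MHz, 5 MHz

fs/2 = 5.675 MHz.
17.7 MHz mod fs = 6.35 MHz.
6.35 MHz > fs/2 = 5.675 MHz, folds to fs − 6.35 MHz = 5 MHz.
41.8 MHz mod fs = 7.75 MHz.
7.75 MHz > fs/2 = 5.675 MHz, folds to fs − 7.75 MHz = 3.6 MHz.
12.4 MHz mod fs = 1.05 MHz.
1.05 MHz ≤ fs/2 = 5.675 MHz, appears at 1.05 MHz.
45.3 MHz mod fs = 11.25 MHz.
11.25 MHz > fs/2 = 5.675 MHz, folds to fs − 11.25 MHz = 0.1 MHz.
10.65 MHz > fs/2 = 5.675 MHz, folds to fs − 10.65 MHz = 0.7 MHz.
Distinct values: {0.1 MHz, 0.7 MHz, 1.05 MHz, 3.6 MHz, 5 MHz}.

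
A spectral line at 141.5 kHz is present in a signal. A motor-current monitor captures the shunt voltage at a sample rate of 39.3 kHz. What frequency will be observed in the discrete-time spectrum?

141.5 kHz mod fs = 23.6 kHz.
23.6 kHz > fs/2 = 19.65 kHz, folds to fs − 23.6 kHz = 15.7 kHz.

15.7 kHz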